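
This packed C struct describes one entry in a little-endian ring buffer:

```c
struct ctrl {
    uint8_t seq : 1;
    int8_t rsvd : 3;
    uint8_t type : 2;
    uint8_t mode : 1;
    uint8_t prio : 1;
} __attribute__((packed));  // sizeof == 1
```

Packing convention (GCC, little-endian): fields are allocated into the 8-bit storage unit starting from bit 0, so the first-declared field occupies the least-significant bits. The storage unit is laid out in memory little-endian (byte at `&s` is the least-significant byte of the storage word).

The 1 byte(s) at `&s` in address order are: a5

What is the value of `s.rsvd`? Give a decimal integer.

2

[0]=0xa5 (little-endian) → word 0xa5
seq [0+:1] = (word>>0) & 0x1 = 1
rsvd [1+:3] = (word>>1) & 0x7 = 2  ←
type [4+:2] = (word>>4) & 0x3 = 2
mode [6+:1] = (word>>6) & 0x1 = 0
prio [7+:1] = (word>>7) & 0x1 = 1
rsvd signed 3b, MSB=0: value = 2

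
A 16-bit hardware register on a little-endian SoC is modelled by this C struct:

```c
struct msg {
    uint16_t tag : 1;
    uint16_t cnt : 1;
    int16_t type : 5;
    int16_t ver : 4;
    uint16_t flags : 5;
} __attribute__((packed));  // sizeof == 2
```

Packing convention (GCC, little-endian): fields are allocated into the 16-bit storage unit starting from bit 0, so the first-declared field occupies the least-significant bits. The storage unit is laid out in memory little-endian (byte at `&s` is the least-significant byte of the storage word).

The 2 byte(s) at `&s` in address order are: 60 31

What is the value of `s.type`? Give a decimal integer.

-8

[0]=0x60 [1]=0x31 (little-endian) → word 0x3160
tag:1 @ bit 0 → (0x3160>>0)&0x1 = 0x0
cnt:1 @ bit 1 → (0x3160>>1)&0x1 = 0x0
type:5 @ bit 2 → (0x3160>>2)&0x1f = 0x18  ←
ver:4 @ bit 7 → (0x3160>>7)&0xf = 0x2
flags:5 @ bit 11 → (0x3160>>11)&0x1f = 0x6
type signed 5b, MSB=1: 24 - 32 = -8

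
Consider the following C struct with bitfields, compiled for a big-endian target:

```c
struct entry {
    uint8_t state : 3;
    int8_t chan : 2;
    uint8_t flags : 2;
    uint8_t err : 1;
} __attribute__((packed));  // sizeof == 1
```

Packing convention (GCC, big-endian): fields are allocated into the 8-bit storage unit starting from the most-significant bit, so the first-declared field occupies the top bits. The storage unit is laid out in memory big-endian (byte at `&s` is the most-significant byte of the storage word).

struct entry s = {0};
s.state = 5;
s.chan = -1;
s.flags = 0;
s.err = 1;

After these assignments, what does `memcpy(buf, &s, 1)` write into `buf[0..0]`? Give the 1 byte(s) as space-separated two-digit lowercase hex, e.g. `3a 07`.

b9

state (3b) val=5 bits=0x5 at bit 5: 0xa0
chan (2b) val=-1 bits=0x3 at bit 3: 0xb8
flags (2b) val=0 bits=0x0 at bit 1: 0xb8
err (1b) val=1 bits=0x1 at bit 0: 0xb9
word = 0xb9 → big-endian bytes:
  [0]=0xb9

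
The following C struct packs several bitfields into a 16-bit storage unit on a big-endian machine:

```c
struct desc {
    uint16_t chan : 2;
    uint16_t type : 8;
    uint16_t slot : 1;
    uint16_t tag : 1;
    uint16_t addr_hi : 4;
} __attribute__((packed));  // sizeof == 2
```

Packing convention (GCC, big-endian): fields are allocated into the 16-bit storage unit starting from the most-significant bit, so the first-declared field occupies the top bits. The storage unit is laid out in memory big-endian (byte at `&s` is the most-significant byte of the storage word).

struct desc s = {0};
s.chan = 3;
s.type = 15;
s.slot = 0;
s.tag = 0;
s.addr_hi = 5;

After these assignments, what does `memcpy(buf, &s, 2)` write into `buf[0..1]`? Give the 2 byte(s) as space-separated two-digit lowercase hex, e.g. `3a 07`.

c3 c5

chan:2 = 3 → 0x3 << 14 → word 0xc000
type:8 = 15 → 0xf << 6 → word 0xc3c0
slot:1 = 0 → 0x0 << 5 → word 0xc3c0
tag:1 = 0 → 0x0 << 4 → word 0xc3c0
addr_hi:4 = 5 → 0x5 << 0 → word 0xc3c5
word = 0xc3c5 → big-endian bytes:
  [0]=0xc3  [1]=0xc5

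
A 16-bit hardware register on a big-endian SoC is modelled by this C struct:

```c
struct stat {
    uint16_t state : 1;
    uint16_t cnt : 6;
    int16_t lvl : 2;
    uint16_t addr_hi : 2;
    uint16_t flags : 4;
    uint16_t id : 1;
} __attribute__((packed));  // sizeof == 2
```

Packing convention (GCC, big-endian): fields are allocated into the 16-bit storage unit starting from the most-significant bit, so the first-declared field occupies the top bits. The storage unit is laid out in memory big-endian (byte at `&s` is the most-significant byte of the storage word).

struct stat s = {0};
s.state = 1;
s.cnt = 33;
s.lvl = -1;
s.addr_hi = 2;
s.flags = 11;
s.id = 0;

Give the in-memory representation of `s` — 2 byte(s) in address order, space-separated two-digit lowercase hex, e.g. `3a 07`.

c3 d6

state:1 = 1 → 0x1 << 15 → word 0x8000
cnt:6 = 33 → 0x21 << 9 → word 0xc200
lvl:2 = -1 → 0x3 << 7 → word 0xc380
addr_hi:2 = 2 → 0x2 << 5 → word 0xc3c0
flags:4 = 11 → 0xb << 1 → word 0xc3d6
id:1 = 0 → 0x0 << 0 → word 0xc3d6
word = 0xc3d6 → big-endian bytes:
  [0]=0xc3  [1]=0xd6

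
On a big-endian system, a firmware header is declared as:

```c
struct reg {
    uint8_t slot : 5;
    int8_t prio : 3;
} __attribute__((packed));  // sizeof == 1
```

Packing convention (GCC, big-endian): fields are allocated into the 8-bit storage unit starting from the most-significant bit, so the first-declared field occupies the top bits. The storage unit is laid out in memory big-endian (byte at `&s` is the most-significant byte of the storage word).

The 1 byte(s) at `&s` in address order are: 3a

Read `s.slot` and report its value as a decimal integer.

7

[0]=0x3a (big-endian) → word 0x3a
slot [3+:5] = (word>>3) & 0x1f = 7  ←
prio [0+:3] = (word>>0) & 0x7 = 2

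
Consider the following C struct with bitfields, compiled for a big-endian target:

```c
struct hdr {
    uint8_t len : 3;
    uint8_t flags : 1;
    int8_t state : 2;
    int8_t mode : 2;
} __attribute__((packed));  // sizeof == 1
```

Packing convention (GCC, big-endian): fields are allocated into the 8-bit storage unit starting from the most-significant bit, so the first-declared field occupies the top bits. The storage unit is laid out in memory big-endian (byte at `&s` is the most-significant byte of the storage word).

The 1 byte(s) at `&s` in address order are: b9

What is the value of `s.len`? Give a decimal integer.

5

[0]=0xb9 (big-endian) → word 0xb9
len [5+:3] = (word>>5) & 0x7 = 5  ←
flags [4+:1] = (word>>4) & 0x1 = 1
state [2+:2] = (word>>2) & 0x3 = 2
mode [0+:2] = (word>>0) & 0x3 = 1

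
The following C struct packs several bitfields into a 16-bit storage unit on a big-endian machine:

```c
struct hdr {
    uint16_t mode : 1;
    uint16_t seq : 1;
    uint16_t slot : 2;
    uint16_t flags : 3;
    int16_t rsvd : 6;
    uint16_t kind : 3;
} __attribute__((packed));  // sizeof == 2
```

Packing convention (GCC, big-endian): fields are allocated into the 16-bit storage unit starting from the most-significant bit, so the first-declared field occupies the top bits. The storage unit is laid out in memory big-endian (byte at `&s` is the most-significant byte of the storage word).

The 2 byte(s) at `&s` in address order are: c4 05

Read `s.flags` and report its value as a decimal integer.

2

[0]=0xc4 [1]=0x05 (big-endian) → word 0xc405
mode [15+:1] = (word>>15) & 0x1 = 1
seq [14+:1] = (word>>14) & 0x1 = 1
slot [12+:2] = (word>>12) & 0x3 = 0
flags [9+:3] = (word>>9) & 0x7 = 2  ←
rsvd [3+:6] = (word>>3) & 0x3f = 0
kind [0+:3] = (word>>0) & 0x7 = 5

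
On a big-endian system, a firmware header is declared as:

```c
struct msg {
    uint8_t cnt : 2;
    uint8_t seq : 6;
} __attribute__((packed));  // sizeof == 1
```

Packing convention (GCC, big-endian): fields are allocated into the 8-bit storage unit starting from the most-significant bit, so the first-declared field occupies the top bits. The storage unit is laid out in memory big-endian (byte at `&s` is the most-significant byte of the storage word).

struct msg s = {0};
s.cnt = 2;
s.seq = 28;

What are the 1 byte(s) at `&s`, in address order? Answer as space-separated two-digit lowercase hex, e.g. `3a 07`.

9c

cnt (2b) val=2 bits=0x2 at bit 6: 0x80
seq (6b) val=28 bits=0x1c at bit 0: 0x9c
word = 0x9c → big-endian bytes:
  [0]=0x9c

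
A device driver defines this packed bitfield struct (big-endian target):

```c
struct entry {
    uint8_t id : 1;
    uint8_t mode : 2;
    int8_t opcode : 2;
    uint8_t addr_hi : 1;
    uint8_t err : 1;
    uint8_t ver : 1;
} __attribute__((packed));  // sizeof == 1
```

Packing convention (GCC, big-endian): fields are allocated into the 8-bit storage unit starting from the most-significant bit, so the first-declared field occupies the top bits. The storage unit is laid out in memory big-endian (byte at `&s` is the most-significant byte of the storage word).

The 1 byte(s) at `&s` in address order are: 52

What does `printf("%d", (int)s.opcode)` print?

[0]=0x52 (big-endian) → word 0x52
id [7+:1] = (word>>7) & 0x1 = 0
mode [5+:2] = (word>>5) & 0x3 = 2
opcode [3+:2] = (word>>3) & 0x3 = 2  ←
addr_hi [2+:1] = (word>>2) & 0x1 = 0
err [1+:1] = (word>>1) & 0x1 = 1
ver [0+:1] = (word>>0) & 0x1 = 0
opcode signed 2b, MSB=1: 2 - 4 = -2

-2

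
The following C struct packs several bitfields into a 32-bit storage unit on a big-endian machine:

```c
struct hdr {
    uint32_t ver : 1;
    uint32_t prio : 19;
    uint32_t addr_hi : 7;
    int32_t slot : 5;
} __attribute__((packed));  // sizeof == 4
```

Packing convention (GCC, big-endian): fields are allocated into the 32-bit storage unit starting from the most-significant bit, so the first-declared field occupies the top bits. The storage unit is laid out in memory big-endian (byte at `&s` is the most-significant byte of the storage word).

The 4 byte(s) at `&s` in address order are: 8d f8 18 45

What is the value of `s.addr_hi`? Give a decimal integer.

[0]=0x8d [1]=0xf8 [2]=0x18 [3]=0x45 (big-endian) → word 0x8df81845
ver [31+:1] = (word>>31) & 0x1 = 1
prio [12+:19] = (word>>12) & 0x7ffff = 57217
addr_hi [5+:7] = (word>>5) & 0x7f = 66  ←
slot [0+:5] = (word>>0) & 0x1f = 5

66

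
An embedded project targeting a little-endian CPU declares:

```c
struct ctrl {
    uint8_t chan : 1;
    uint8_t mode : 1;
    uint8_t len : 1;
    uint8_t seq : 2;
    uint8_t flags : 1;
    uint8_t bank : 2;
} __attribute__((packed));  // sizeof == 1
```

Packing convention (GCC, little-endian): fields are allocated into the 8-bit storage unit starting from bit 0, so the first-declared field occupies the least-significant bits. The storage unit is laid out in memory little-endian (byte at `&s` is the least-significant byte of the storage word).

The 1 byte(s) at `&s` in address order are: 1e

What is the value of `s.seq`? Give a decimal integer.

3

[0]=0x1e (little-endian) → word 0x1e
chan [0+:1] = (word>>0) & 0x1 = 0
mode [1+:1] = (word>>1) & 0x1 = 1
len [2+:1] = (word>>2) & 0x1 = 1
seq [3+:2] = (word>>3) & 0x3 = 3  ←
flags [5+:1] = (word>>5) & 0x1 = 0
bank [6+:2] = (word>>6) & 0x3 = 0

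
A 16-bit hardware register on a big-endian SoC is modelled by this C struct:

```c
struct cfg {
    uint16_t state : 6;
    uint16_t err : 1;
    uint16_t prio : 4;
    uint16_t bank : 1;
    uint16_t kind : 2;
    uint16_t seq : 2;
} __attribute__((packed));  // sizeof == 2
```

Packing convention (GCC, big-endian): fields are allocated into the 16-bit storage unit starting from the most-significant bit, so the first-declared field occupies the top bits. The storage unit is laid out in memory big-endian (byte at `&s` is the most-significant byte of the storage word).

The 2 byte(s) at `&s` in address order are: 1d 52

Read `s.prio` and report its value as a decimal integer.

[0]=0x1d [1]=0x52 (big-endian) → word 0x1d52
state [10+:6] = (word>>10) & 0x3f = 7
err [9+:1] = (word>>9) & 0x1 = 0
prio [5+:4] = (word>>5) & 0xf = 10  ←
bank [4+:1] = (word>>4) & 0x1 = 1
kind [2+:2] = (word>>2) & 0x3 = 0
seq [0+:2] = (word>>0) & 0x3 = 2

10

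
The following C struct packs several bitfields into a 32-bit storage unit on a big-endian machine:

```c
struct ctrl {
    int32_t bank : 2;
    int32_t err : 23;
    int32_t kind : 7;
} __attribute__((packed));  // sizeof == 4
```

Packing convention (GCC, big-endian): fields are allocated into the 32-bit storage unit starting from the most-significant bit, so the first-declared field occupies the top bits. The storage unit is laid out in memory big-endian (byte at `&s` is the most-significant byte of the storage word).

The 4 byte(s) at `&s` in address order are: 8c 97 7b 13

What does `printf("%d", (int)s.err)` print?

[0]=0x8c [1]=0x97 [2]=0x7b [3]=0x13 (big-endian) → word 0x8c977b13
bank [30+:2] = (word>>30) & 0x3 = 2
err [7+:23] = (word>>7) & 0x7fffff = 1650422  ←
kind [0+:7] = (word>>0) & 0x7f = 19
err signed 23b, MSB=0: value = 1650422

1650422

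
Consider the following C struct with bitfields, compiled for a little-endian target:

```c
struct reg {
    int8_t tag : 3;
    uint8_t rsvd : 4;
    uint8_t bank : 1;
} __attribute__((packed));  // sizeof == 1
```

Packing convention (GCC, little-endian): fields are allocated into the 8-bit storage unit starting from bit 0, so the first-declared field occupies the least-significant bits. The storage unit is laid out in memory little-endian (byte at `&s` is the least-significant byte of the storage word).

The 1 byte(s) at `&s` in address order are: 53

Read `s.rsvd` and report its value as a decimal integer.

[0]=0x53 (little-endian) → word 0x53
tag [0+:3] = (word>>0) & 0x7 = 3
rsvd [3+:4] = (word>>3) & 0xf = 10  ←
bank [7+:1] = (word>>7) & 0x1 = 0

10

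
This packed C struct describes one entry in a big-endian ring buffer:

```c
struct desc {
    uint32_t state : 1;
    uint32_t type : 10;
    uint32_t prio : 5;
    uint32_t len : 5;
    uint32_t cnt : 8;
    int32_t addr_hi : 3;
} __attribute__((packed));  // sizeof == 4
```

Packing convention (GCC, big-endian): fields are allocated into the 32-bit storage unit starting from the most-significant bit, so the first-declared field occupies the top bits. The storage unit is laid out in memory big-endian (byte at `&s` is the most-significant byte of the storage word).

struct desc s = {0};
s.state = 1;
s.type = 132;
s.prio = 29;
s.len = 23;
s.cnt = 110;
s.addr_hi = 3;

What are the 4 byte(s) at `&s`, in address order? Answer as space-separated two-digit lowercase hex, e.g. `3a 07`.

90 9d bb 73

[31+:1] state=1 & 0x1 = 0x1; word=0x80000000
[21+:10] type=132 & 0x3ff = 0x84; word=0x90800000
[16+:5] prio=29 & 0x1f = 0x1d; word=0x909d0000
[11+:5] len=23 & 0x1f = 0x17; word=0x909db800
[3+:8] cnt=110 & 0xff = 0x6e; word=0x909dbb70
[0+:3] addr_hi=3 & 0x7 = 0x3; word=0x909dbb73
word = 0x909dbb73 → big-endian bytes:
  [0]=0x90  [1]=0x9d  [2]=0xbb  [3]=0x73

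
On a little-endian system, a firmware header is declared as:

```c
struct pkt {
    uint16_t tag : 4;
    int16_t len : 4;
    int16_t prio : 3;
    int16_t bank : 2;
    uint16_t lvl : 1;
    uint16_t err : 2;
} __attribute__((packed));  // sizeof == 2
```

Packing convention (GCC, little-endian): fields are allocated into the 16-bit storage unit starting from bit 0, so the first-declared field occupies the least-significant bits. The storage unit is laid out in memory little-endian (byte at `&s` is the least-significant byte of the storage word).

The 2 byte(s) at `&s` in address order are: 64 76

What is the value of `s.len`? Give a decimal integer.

6

[0]=0x64 [1]=0x76 (little-endian) → word 0x7664
tag [0+:4] = (word>>0) & 0xf = 4
len [4+:4] = (word>>4) & 0xf = 6  ←
prio [8+:3] = (word>>8) & 0x7 = 6
bank [11+:2] = (word>>11) & 0x3 = 2
lvl [13+:1] = (word>>13) & 0x1 = 1
err [14+:2] = (word>>14) & 0x3 = 1
len signed 4b, MSB=0: value = 6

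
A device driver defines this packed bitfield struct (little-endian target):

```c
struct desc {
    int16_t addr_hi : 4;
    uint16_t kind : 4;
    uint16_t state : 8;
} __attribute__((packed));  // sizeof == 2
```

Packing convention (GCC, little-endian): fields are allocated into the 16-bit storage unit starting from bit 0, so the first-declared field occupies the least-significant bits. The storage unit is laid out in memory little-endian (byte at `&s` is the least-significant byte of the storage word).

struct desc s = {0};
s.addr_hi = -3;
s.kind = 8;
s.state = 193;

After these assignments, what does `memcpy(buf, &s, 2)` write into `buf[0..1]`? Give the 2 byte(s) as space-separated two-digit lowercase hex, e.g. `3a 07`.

addr_hi (4b) val=-3 bits=0xd at bit 0: 0x000d
kind (4b) val=8 bits=0x8 at bit 4: 0x008d
state (8b) val=193 bits=0xc1 at bit 8: 0xc18d
word = 0xc18d → little-endian bytes:
  [0]=0x8d  [1]=0xc1

8d c1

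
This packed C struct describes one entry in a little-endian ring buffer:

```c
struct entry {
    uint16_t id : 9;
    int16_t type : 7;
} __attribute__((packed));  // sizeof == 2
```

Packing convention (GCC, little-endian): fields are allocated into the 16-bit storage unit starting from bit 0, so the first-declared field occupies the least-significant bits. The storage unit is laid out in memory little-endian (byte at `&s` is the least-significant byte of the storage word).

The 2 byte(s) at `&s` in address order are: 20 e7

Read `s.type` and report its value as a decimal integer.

[0]=0x20 [1]=0xe7 (little-endian) → word 0xe720
id [0+:9] = (word>>0) & 0x1ff = 288
type [9+:7] = (word>>9) & 0x7f = 115  ←
type signed 7b, MSB=1: 115 - 128 = -13

-13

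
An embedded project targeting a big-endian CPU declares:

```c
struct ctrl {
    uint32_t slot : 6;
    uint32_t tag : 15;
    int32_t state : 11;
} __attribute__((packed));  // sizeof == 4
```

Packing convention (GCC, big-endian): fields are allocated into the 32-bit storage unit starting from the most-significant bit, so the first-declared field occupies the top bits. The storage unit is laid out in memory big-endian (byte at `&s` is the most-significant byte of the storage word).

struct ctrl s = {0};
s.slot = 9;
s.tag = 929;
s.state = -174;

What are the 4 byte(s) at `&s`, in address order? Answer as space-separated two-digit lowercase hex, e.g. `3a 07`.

24 1d 0f 52

slot:6 = 9 → 0x9 << 26 → word 0x24000000
tag:15 = 929 → 0x3a1 << 11 → word 0x241d0800
state:11 = -174 → 0x752 << 0 → word 0x241d0f52
word = 0x241d0f52 → big-endian bytes:
  [0]=0x24  [1]=0x1d  [2]=0x0f  [3]=0x52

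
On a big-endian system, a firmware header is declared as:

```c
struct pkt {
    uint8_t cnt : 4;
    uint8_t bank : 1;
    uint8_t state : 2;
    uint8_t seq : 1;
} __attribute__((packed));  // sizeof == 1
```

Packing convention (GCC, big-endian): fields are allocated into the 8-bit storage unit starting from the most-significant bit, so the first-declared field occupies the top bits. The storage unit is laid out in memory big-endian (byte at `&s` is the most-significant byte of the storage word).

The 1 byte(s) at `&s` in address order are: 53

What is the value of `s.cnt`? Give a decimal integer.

[0]=0x53 (big-endian) → word 0x53
cnt [4+:4] = (word>>4) & 0xf = 5  ←
bank [3+:1] = (word>>3) & 0x1 = 0
state [1+:2] = (word>>1) & 0x3 = 1
seq [0+:1] = (word>>0) & 0x1 = 1

5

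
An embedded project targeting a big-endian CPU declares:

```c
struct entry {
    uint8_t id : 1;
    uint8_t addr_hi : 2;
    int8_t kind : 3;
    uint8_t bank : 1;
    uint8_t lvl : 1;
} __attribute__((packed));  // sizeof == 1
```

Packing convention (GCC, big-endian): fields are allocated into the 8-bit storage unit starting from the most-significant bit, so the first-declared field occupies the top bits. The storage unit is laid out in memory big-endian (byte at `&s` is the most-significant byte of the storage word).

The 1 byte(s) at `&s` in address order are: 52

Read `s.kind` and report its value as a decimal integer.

[0]=0x52 (big-endian) → word 0x52
id:1 @ bit 7 → (0x52>>7)&0x1 = 0x0
addr_hi:2 @ bit 5 → (0x52>>5)&0x3 = 0x2
kind:3 @ bit 2 → (0x52>>2)&0x7 = 0x4  ←
bank:1 @ bit 1 → (0x52>>1)&0x1 = 0x1
lvl:1 @ bit 0 → (0x52>>0)&0x1 = 0x0
kind signed 3b, MSB=1: 4 - 8 = -4

-4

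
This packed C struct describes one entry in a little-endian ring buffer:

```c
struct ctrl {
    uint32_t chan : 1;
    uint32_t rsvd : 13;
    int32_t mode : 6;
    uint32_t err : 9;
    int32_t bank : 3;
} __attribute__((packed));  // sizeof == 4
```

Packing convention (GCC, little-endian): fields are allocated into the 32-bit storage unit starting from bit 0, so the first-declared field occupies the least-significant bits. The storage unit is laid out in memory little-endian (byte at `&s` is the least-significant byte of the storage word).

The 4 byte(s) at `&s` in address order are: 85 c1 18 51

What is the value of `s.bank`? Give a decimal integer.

2

[0]=0x85 [1]=0xc1 [2]=0x18 [3]=0x51 (little-endian) → word 0x5118c185
chan:1 @ bit 0 → (0x5118c185>>0)&0x1 = 0x1
rsvd:13 @ bit 1 → (0x5118c185>>1)&0x1fff = 0xc2
mode:6 @ bit 14 → (0x5118c185>>14)&0x3f = 0x23
err:9 @ bit 20 → (0x5118c185>>20)&0x1ff = 0x111
bank:3 @ bit 29 → (0x5118c185>>29)&0x7 = 0x2  ←
bank signed 3b, MSB=0: value = 2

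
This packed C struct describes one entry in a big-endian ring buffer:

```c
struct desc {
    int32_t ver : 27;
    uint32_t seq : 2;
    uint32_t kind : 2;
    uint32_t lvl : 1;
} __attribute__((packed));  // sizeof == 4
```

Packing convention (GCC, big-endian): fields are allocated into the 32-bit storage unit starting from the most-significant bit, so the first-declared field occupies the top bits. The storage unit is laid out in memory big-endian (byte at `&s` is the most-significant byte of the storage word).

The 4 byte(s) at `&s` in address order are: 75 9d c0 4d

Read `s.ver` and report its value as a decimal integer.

61664770

[0]=0x75 [1]=0x9d [2]=0xc0 [3]=0x4d (big-endian) → word 0x759dc04d
ver:27 @ bit 5 → (0x759dc04d>>5)&0x7ffffff = 0x3acee02  ←
seq:2 @ bit 3 → (0x759dc04d>>3)&0x3 = 0x1
kind:2 @ bit 1 → (0x759dc04d>>1)&0x3 = 0x2
lvl:1 @ bit 0 → (0x759dc04d>>0)&0x1 = 0x1
ver signed 27b, MSB=0: value = 61664770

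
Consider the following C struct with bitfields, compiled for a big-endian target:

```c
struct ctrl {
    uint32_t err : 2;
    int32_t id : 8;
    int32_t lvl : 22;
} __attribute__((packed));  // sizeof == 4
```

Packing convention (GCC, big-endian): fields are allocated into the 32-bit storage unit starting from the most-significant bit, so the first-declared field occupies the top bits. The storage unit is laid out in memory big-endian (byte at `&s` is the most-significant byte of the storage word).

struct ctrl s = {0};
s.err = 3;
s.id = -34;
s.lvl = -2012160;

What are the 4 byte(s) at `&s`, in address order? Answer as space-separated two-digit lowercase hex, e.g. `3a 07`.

f7 a1 4c 00

err (2b) val=3 bits=0x3 at bit 30: 0xc0000000
id (8b) val=-34 bits=0xde at bit 22: 0xf7800000
lvl (22b) val=-2012160 bits=0x214c00 at bit 0: 0xf7a14c00
word = 0xf7a14c00 → big-endian bytes:
  [0]=0xf7  [1]=0xa1  [2]=0x4c  [3]=0x00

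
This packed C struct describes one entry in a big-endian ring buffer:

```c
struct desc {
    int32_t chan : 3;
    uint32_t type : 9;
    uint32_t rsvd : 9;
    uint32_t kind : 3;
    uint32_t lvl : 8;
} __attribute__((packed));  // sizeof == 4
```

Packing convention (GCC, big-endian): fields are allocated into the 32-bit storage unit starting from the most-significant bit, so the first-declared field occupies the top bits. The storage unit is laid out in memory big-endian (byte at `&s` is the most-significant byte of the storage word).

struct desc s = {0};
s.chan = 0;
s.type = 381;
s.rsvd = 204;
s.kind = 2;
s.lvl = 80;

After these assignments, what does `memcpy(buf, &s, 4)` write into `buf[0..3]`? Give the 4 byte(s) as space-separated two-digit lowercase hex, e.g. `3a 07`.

[29+:3] chan=0 & 0x7 = 0x0; word=0x00000000
[20+:9] type=381 & 0x1ff = 0x17d; word=0x17d00000
[11+:9] rsvd=204 & 0x1ff = 0xcc; word=0x17d66000
[8+:3] kind=2 & 0x7 = 0x2; word=0x17d66200
[0+:8] lvl=80 & 0xff = 0x50; word=0x17d66250
word = 0x17d66250 → big-endian bytes:
  [0]=0x17  [1]=0xd6  [2]=0x62  [3]=0x50

17 d6 62 50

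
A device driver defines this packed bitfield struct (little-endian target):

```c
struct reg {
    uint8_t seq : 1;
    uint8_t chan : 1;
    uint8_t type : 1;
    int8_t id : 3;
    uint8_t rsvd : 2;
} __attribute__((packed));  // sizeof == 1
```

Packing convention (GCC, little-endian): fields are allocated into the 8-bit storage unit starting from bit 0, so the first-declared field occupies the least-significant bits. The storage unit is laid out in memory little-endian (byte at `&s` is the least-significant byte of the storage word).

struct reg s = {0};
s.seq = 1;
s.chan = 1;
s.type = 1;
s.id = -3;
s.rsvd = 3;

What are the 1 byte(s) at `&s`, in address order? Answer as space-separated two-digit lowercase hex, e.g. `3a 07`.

ef

seq (1b) val=1 bits=0x1 at bit 0: 0x01
chan (1b) val=1 bits=0x1 at bit 1: 0x03
type (1b) val=1 bits=0x1 at bit 2: 0x07
id (3b) val=-3 bits=0x5 at bit 3: 0x2f
rsvd (2b) val=3 bits=0x3 at bit 6: 0xef
word = 0xef → little-endian bytes:
  [0]=0xef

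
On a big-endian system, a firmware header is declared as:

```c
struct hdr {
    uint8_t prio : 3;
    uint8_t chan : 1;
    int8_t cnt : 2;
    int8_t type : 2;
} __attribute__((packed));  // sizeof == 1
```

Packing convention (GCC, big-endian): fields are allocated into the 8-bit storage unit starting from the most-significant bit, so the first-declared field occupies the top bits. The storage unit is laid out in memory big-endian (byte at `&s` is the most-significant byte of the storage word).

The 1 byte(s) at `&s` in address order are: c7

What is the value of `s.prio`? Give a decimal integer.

6

[0]=0xc7 (big-endian) → word 0xc7
prio [5+:3] = (word>>5) & 0x7 = 6  ←
chan [4+:1] = (word>>4) & 0x1 = 0
cnt [2+:2] = (word>>2) & 0x3 = 1
type [0+:2] = (word>>0) & 0x3 = 3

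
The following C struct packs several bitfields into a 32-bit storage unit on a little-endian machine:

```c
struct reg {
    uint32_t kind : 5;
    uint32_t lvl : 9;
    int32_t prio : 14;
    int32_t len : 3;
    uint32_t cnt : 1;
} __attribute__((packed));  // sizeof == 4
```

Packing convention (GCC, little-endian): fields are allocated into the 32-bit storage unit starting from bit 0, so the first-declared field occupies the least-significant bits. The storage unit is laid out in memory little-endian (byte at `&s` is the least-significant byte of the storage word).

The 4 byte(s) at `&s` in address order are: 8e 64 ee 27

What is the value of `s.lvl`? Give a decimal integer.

292

[0]=0x8e [1]=0x64 [2]=0xee [3]=0x27 (little-endian) → word 0x27ee648e
kind:5 @ bit 0 → (0x27ee648e>>0)&0x1f = 0xe
lvl:9 @ bit 5 → (0x27ee648e>>5)&0x1ff = 0x124  ←
prio:14 @ bit 14 → (0x27ee648e>>14)&0x3fff = 0x1fb9
len:3 @ bit 28 → (0x27ee648e>>28)&0x7 = 0x2
cnt:1 @ bit 31 → (0x27ee648e>>31)&0x1 = 0x0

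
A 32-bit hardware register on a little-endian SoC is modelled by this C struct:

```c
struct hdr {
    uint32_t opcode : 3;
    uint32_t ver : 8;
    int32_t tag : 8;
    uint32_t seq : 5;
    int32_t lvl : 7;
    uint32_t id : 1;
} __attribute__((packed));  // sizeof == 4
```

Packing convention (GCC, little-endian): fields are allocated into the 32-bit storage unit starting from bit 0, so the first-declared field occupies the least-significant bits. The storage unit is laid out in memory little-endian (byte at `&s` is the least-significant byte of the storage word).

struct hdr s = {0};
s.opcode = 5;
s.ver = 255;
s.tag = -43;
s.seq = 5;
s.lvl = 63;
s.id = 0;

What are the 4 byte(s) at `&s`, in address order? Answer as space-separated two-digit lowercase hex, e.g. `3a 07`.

fd af 2e 3f

[0+:3] opcode=5 & 0x7 = 0x5; word=0x00000005
[3+:8] ver=255 & 0xff = 0xff; word=0x000007fd
[11+:8] tag=-43 & 0xff = 0xd5; word=0x0006affd
[19+:5] seq=5 & 0x1f = 0x5; word=0x002eaffd
[24+:7] lvl=63 & 0x7f = 0x3f; word=0x3f2eaffd
[31+:1] id=0 & 0x1 = 0x0; word=0x3f2eaffd
word = 0x3f2eaffd → little-endian bytes:
  [0]=0xfd  [1]=0xaf  [2]=0x2e  [3]=0x3f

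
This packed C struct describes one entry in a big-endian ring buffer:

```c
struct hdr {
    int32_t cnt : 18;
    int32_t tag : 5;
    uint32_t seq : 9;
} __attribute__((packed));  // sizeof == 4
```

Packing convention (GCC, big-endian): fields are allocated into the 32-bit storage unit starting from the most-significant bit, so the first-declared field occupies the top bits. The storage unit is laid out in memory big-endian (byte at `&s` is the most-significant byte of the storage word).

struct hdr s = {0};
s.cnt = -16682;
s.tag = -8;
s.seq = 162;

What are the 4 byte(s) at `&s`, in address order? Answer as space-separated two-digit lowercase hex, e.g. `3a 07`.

ef b5 b0 a2

cnt:18 = -16682 → 0x3bed6 << 14 → word 0xefb58000
tag:5 = -8 → 0x18 << 9 → word 0xefb5b000
seq:9 = 162 → 0xa2 << 0 → word 0xefb5b0a2
word = 0xefb5b0a2 → big-endian bytes:
  [0]=0xef  [1]=0xb5  [2]=0xb0  [3]=0xa2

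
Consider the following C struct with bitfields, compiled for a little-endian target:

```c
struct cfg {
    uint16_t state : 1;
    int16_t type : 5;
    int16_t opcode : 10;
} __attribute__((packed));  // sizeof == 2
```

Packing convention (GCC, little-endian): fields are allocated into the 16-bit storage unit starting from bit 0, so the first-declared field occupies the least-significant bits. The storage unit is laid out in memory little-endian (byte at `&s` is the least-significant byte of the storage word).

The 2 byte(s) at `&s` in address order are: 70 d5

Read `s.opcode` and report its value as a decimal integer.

[0]=0x70 [1]=0xd5 (little-endian) → word 0xd570
state [0+:1] = (word>>0) & 0x1 = 0
type [1+:5] = (word>>1) & 0x1f = 24
opcode [6+:10] = (word>>6) & 0x3ff = 853  ←
opcode signed 10b, MSB=1: 853 - 1024 = -171

-171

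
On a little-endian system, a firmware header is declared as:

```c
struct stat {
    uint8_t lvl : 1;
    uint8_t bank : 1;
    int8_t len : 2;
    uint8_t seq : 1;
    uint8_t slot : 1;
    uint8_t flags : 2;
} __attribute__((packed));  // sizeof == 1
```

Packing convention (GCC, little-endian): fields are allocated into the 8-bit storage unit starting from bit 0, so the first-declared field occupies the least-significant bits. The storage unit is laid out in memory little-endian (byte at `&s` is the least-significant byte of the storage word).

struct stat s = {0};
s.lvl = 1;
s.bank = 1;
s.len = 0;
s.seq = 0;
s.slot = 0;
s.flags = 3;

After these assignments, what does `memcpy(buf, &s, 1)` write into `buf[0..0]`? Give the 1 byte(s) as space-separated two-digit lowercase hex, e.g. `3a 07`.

c3

lvl:1 = 1 → 0x1 << 0 → word 0x01
bank:1 = 1 → 0x1 << 1 → word 0x03
len:2 = 0 → 0x0 << 2 → word 0x03
seq:1 = 0 → 0x0 << 4 → word 0x03
slot:1 = 0 → 0x0 << 5 → word 0x03
flags:2 = 3 → 0x3 << 6 → word 0xc3
word = 0xc3 → little-endian bytes:
  [0]=0xc3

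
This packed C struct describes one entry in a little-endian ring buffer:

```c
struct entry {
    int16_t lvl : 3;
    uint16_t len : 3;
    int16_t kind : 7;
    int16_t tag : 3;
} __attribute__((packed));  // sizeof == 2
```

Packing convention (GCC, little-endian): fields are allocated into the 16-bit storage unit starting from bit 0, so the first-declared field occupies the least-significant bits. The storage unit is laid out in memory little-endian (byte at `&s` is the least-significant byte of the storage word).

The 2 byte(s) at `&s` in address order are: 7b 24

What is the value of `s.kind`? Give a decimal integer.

17

[0]=0x7b [1]=0x24 (little-endian) → word 0x247b
lvl:3 @ bit 0 → (0x247b>>0)&0x7 = 0x3
len:3 @ bit 3 → (0x247b>>3)&0x7 = 0x7
kind:7 @ bit 6 → (0x247b>>6)&0x7f = 0x11  ←
tag:3 @ bit 13 → (0x247b>>13)&0x7 = 0x1
kind signed 7b, MSB=0: value = 17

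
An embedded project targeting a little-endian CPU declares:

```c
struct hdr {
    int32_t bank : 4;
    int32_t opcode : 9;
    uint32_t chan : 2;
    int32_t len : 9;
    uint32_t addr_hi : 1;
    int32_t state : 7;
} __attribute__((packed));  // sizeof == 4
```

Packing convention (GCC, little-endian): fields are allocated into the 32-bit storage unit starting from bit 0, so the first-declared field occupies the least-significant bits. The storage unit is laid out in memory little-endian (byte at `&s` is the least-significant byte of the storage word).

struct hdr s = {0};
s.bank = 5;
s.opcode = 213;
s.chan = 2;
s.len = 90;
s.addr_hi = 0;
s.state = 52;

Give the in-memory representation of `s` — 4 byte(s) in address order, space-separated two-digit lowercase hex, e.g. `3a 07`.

bank:4 = 5 → 0x5 << 0 → word 0x00000005
opcode:9 = 213 → 0xd5 << 4 → word 0x00000d55
chan:2 = 2 → 0x2 << 13 → word 0x00004d55
len:9 = 90 → 0x5a << 15 → word 0x002d4d55
addr_hi:1 = 0 → 0x0 << 24 → word 0x002d4d55
state:7 = 52 → 0x34 << 25 → word 0x682d4d55
word = 0x682d4d55 → little-endian bytes:
  [0]=0x55  [1]=0x4d  [2]=0x2d  [3]=0x68

55 4d 2d 68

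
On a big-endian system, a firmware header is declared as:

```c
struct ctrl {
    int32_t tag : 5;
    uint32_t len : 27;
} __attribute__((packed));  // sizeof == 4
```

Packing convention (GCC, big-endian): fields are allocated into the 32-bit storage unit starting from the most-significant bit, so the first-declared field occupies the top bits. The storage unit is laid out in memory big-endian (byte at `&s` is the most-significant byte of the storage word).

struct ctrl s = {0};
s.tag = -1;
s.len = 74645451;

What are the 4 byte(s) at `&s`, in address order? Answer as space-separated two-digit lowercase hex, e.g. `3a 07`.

fc 72 ff cb

[27+:5] tag=-1 & 0x1f = 0x1f; word=0xf8000000
[0+:27] len=74645451 & 0x7ffffff = 0x472ffcb; word=0xfc72ffcb
word = 0xfc72ffcb → big-endian bytes:
  [0]=0xfc  [1]=0x72  [2]=0xff  [3]=0xcb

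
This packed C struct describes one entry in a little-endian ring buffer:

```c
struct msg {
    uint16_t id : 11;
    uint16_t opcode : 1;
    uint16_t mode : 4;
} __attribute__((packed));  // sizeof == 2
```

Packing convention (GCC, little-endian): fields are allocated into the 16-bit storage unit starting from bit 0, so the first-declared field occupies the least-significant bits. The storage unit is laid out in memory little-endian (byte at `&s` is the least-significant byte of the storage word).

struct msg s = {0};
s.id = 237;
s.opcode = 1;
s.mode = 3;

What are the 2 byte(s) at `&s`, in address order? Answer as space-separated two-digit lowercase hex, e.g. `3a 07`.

ed 38

id (11b) val=237 bits=0xed at bit 0: 0x00ed
opcode (1b) val=1 bits=0x1 at bit 11: 0x08ed
mode (4b) val=3 bits=0x3 at bit 12: 0x38ed
word = 0x38ed → little-endian bytes:
  [0]=0xed  [1]=0x38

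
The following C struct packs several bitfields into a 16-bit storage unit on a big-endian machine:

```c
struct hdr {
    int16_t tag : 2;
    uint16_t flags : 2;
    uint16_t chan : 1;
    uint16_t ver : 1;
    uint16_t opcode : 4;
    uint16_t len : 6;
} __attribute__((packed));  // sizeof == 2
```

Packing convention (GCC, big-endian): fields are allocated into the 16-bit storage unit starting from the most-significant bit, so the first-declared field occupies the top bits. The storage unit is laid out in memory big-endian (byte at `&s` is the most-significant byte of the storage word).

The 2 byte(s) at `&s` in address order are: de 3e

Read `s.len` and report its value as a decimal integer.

62

[0]=0xde [1]=0x3e (big-endian) → word 0xde3e
tag:2 @ bit 14 → (0xde3e>>14)&0x3 = 0x3
flags:2 @ bit 12 → (0xde3e>>12)&0x3 = 0x1
chan:1 @ bit 11 → (0xde3e>>11)&0x1 = 0x1
ver:1 @ bit 10 → (0xde3e>>10)&0x1 = 0x1
opcode:4 @ bit 6 → (0xde3e>>6)&0xf = 0x8
len:6 @ bit 0 → (0xde3e>>0)&0x3f = 0x3e  ←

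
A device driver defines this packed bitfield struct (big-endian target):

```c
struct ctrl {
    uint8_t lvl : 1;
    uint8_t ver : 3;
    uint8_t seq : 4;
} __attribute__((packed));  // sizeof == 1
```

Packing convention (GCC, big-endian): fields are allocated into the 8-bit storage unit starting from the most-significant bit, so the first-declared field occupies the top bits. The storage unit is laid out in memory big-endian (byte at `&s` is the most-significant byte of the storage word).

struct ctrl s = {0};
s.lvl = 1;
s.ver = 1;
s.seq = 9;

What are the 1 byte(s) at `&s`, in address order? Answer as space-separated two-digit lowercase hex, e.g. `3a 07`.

99

[7+:1] lvl=1 & 0x1 = 0x1; word=0x80
[4+:3] ver=1 & 0x7 = 0x1; word=0x90
[0+:4] seq=9 & 0xf = 0x9; word=0x99
word = 0x99 → big-endian bytes:
  [0]=0x99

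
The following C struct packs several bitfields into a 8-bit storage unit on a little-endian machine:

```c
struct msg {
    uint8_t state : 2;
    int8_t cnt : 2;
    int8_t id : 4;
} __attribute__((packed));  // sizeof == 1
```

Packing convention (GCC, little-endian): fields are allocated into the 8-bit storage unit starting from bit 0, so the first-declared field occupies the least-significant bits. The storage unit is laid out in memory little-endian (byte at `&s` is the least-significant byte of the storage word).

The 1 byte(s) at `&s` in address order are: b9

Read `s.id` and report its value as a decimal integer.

-5

[0]=0xb9 (little-endian) → word 0xb9
state:2 @ bit 0 → (0xb9>>0)&0x3 = 0x1
cnt:2 @ bit 2 → (0xb9>>2)&0x3 = 0x2
id:4 @ bit 4 → (0xb9>>4)&0xf = 0xb  ←
id signed 4b, MSB=1: 11 - 16 = -5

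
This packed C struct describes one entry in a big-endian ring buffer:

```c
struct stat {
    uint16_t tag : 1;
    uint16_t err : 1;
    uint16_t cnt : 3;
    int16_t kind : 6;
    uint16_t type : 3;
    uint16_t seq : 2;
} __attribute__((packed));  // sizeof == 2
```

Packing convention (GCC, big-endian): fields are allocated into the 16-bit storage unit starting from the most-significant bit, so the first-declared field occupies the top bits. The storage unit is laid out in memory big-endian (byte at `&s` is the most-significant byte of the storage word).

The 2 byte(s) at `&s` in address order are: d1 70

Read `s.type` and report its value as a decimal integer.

[0]=0xd1 [1]=0x70 (big-endian) → word 0xd170
tag [15+:1] = (word>>15) & 0x1 = 1
err [14+:1] = (word>>14) & 0x1 = 1
cnt [11+:3] = (word>>11) & 0x7 = 2
kind [5+:6] = (word>>5) & 0x3f = 11
type [2+:3] = (word>>2) & 0x7 = 4  ←
seq [0+:2] = (word>>0) & 0x3 = 0

4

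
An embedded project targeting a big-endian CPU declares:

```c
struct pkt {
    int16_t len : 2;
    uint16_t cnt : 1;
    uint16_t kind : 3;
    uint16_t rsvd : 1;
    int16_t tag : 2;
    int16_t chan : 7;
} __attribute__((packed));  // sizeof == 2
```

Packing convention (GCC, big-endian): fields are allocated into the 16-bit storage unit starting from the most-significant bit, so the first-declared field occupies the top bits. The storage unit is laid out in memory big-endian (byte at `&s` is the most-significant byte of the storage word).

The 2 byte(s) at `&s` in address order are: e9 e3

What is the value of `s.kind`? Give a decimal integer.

[0]=0xe9 [1]=0xe3 (big-endian) → word 0xe9e3
len:2 @ bit 14 → (0xe9e3>>14)&0x3 = 0x3
cnt:1 @ bit 13 → (0xe9e3>>13)&0x1 = 0x1
kind:3 @ bit 10 → (0xe9e3>>10)&0x7 = 0x2  ←
rsvd:1 @ bit 9 → (0xe9e3>>9)&0x1 = 0x0
tag:2 @ bit 7 → (0xe9e3>>7)&0x3 = 0x3
chan:7 @ bit 0 → (0xe9e3>>0)&0x7f = 0x63

2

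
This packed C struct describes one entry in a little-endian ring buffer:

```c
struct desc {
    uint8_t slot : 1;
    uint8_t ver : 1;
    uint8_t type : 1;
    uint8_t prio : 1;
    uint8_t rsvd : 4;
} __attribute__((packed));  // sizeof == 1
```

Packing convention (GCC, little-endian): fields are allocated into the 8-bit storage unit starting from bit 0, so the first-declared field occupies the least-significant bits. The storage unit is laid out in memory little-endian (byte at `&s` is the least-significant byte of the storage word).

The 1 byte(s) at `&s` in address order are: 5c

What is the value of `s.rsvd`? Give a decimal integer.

[0]=0x5c (little-endian) → word 0x5c
slot:1 @ bit 0 → (0x5c>>0)&0x1 = 0x0
ver:1 @ bit 1 → (0x5c>>1)&0x1 = 0x0
type:1 @ bit 2 → (0x5c>>2)&0x1 = 0x1
prio:1 @ bit 3 → (0x5c>>3)&0x1 = 0x1
rsvd:4 @ bit 4 → (0x5c>>4)&0xf = 0x5  ←

5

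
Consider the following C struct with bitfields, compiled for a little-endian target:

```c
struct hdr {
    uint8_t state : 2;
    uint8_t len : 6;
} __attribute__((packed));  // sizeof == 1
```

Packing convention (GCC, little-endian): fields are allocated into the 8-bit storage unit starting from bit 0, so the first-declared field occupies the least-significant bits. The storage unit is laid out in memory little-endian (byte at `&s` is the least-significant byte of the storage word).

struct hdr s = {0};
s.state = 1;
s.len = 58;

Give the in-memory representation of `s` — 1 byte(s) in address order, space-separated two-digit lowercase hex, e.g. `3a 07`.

e9

state (2b) val=1 bits=0x1 at bit 0: 0x01
len (6b) val=58 bits=0x3a at bit 2: 0xe9
word = 0xe9 → little-endian bytes:
  [0]=0xe9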